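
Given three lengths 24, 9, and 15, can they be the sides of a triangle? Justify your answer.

No.
The triangle inequality is violated: 9 + 15 = 24 ≤ 24.
These lengths cannot form a triangle.

No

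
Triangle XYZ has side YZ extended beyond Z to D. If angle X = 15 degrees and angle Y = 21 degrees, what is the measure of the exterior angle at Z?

The interior angle at Z is 180 - 15 - 21 = 144 degrees.
The exterior angle and interior angle at Z are supplementary:
Exterior angle = 180 - 144 = 36 degrees.

36 degrees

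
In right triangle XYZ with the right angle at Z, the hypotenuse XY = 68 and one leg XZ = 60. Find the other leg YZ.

By the Pythagorean theorem: YZ^2 = XY^2 - XZ^2
YZ^2 = 68^2 - 60^2 = 4624 - 3600 = 1024
YZ = sqrt(1024) = 32

32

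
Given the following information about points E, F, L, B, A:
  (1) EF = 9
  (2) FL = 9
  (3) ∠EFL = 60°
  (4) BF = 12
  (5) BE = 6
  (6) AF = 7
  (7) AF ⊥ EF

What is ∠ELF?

Step 1: By the law of cosines on triangle LFE: LE² = 9² + 9² − 2·9·9·cos(60°) = 81, so LE = 9.
Step 2: By the inverse law of cosines on triangle ELF: cos(∠ELF) = (9² + 9² − 9²) / (2·9·9) = 81/162 = 0.5, so ∠ELF = 60°.

Therefore, the measure of angle ∠ELF = 60°.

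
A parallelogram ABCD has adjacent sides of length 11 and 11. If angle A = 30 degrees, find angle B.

Opposite sides of a parallelogram are parallel, so consecutive angles form co-interior angles on a transversal.
Co-interior angles sum to 180°, giving angle B = 180 - 30 = 150 degrees.

150 degrees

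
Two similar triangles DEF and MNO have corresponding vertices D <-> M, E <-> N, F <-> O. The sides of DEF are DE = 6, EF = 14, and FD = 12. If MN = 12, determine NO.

Similar triangles have proportional sides. Setting up the proportion:
MN / DE = NO / EF
12 / 6 = NO / 14
NO = 14 * 12 / 6 = 28.

28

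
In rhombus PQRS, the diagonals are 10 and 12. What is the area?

Area of a rhombus = (d1 * d2) / 2
Area = (10 * 12) / 2
Area = 120 / 2
Area = 60

60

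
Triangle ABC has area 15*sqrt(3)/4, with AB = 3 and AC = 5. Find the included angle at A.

Area = (1/2) * a * b * sin(C)
sin(C) = 2 * Area / (a * b)
sin(C) = 2 * 15*sqrt(3)/4 / (3 * 5)
sin(C) = sqrt(3)/2
C = arcsin(sqrt(3)/2) = 60°
Since sin(180° - C) = sin(C), the obtuse angle 120° gives the same area, so C = 60° or C = 120°.

60° or 120°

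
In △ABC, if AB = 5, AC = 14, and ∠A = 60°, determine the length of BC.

Law of cosines: BC^2 = 5^2 + 14^2 - 2(5)(14)cos(60°) = 151, so BC = sqrt(151).

sqrt(151)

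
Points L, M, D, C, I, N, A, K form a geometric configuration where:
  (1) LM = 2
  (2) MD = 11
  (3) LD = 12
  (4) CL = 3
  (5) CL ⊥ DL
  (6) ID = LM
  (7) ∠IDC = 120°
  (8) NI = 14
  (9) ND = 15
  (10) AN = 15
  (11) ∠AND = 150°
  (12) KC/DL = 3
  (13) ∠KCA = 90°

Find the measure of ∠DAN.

Step 1: By the law of cosines on triangle AND: AD² = 15² + 15² − 2·15·15·cos(150°) = 839.71, so AD ≈ 28.98.
Step 2: By the inverse law of cosines on triangle DAN: cos(∠DAN) = (28.98² + 15² − 15²) / (2·28.98·15) = 839.71/869.33 = 0.9659, so ∠DAN = 15°.

Therefore, the measure of angle ∠DAN = 15°.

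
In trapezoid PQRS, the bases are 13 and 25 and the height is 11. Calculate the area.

Area = (13 + 25) * 11 / 2 = 418 / 2 = 209

209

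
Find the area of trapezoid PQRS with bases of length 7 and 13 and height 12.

Area of a trapezoid = (base1 + base2) * height / 2
Area = (7 + 13) * 12 / 2
Area = 20 * 12 / 2
Area = 240 / 2
Area = 120

120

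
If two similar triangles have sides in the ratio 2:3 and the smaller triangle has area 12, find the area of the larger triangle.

For similar figures, the area ratio equals the square of the side ratio.
Side ratio (the smaller triangle to the larger triangle) = 2:3, so area ratio = 2^2:3^2 = 4:9.
If the area of the smaller triangle is 12, then the area of the larger triangle = 12 * (9/4) = 27.

27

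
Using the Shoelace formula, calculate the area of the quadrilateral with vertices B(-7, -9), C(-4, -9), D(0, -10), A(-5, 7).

Shoelace: sum of cross terms = 111, Area = (1/2)|111| = 111/2

111/2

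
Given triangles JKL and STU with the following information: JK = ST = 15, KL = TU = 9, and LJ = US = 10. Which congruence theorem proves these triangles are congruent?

The given information matches SSS: All three pairs of corresponding sides are equal (Side-Side-Side).

SSS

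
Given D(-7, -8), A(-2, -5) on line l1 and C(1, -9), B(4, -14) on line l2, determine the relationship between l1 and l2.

Slope of line 1: m1 = (-5 - -8)/(-2 - -7) = 3/5 = 3/5
Slope of line 2: m2 = (-14 - -9)/(4 - 1) = -5/3 = -5/3
m1 * m2 = -1, so perpendicular.

Perpendicular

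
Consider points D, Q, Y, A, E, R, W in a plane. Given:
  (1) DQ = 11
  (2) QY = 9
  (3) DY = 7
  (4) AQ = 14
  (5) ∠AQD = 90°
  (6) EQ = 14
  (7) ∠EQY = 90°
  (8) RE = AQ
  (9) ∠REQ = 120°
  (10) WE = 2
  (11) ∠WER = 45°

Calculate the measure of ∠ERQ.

From the given relations: RE = AQ = 14.
Step 1: By the law of cosines on triangle REQ: RQ² = 14² + 14² − 2·14·14·cos(120°) = 588, so RQ = 14·√3.
Step 2: By the inverse law of cosines on triangle ERQ: cos(∠ERQ) = (14² + (14·√3)² − 14²) / (2·14·14·√3) = 588/678.96 = 0.866, so ∠ERQ = 30°.

Therefore, the measure of angle ∠ERQ = 30°.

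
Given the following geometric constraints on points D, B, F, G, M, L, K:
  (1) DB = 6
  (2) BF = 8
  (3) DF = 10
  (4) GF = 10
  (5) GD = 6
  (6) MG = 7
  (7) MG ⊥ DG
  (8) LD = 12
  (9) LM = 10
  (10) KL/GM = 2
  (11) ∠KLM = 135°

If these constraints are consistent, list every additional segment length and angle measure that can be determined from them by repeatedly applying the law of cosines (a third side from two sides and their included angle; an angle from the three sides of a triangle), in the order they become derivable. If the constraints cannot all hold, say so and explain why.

The constraints are consistent. Derivable facts, in order:
After 1 step:
- DM = √85
- MK ≈ 22.23
- ∠BDF = 53.13°
- ∠BFD = 36.87°
- ∠DBF = 90°
- ∠DFG = 34.92°
- ∠DGF = 72.54°
- ∠FDG = 72.54°
After 2 steps:
- ∠DLM = 48.51°
- ∠DMG = 40.6°
- ∠DML = 77.15°
- ∠GDM = 49.4°
- ∠KML = 26.45°
- ∠LDM = 54.34°
- ∠LKM = 18.55°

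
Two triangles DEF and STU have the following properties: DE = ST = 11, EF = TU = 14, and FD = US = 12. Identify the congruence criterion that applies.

Consider the given information: DE = ST = 11, EF = TU = 14, and FD = US = 12
This is not ASA or HL: ASA requires two angles and the side between them. HL only applies to right triangles with matching hypotenuse and leg.
The correct criterion is SSS. All three pairs of corresponding sides are equal (Side-Side-Side).

SSS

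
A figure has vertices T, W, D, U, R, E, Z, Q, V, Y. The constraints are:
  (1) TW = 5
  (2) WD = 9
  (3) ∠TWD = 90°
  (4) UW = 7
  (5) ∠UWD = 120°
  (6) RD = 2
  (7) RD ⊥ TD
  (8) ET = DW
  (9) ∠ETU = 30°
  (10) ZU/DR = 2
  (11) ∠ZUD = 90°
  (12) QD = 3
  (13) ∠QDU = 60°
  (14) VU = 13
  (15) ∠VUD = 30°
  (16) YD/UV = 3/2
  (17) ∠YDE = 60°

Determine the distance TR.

Step 1: By the law of cosines on triangle DWT: DT² = 9² + 5² − 2·9·5·cos(90°) = 106, so DT = √106.
Step 2: By the law of cosines on triangle TDR: TR² = √106² + 2² − 2·√106·2·cos(90°) = 110, so TR = √110.

Therefore, the length of TR = √110.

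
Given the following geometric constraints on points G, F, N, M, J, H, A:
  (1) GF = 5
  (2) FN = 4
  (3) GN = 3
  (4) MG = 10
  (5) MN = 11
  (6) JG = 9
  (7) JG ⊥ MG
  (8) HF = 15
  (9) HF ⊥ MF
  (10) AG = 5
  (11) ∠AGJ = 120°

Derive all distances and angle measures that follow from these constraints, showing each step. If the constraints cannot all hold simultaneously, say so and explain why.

The constraints are consistent.

Step 1: From MG = 10, GJ = 9, and ∠MGJ = 90°, by the law of cosines:
  MJ² = MG² + GJ² - 2·MG·GJ·cos(90°) = 100 + 81 - 0 = 181
  MJ = √181

Step 2: From JG = 9, GA = 5, and ∠JGA = 120°, by the law of cosines:
  JA² = JG² + GA² - 2·JG·GA·cos(120°) = 81 + 25 + 45 = 151
  JA = √151

Step 3: From GF = 5, GN = 3, FN = 4, by the inverse law of cosines:
  cos(∠FGN) = (GF² + GN² - FN²) / (2·GF·GN)
  ∠FGN = 53.13°

Step 4: From GM = 10, GN = 3, MN = 11, by the inverse law of cosines:
  cos(∠MGN) = (GM² + GN² - MN²) / (2·GM·GN)
  ∠MGN = 101.54°

Step 5: From FG = 5, FN = 4, GN = 3, by the inverse law of cosines:
  cos(∠GFN) = (FG² + FN² - GN²) / (2·FG·FN)
  ∠GFN = 36.87°

Step 6: From NF = 4, NG = 3, FG = 5, by the inverse law of cosines:
  cos(∠FNG) = (NF² + NG² - FG²) / (2·NF·NG)
  ∠FNG = 90°

Step 7: From NG = 3, NM = 11, GM = 10, by the inverse law of cosines:
  cos(∠GNM) = (NG² + NM² - GM²) / (2·NG·NM)
  ∠GNM = 62.96°

Step 8: From MG = 10, MN = 11, GN = 3, by the inverse law of cosines:
  cos(∠GMN) = (MG² + MN² - GN²) / (2·MG·MN)
  ∠GMN = 15.5°

Step 9: From MG = 10, MJ = √181, GJ = 9, by the inverse law of cosines:
  cos(∠GMJ) = (MG² + MJ² - GJ²) / (2·MG·MJ)
  ∠GMJ = 41.99°

Step 10: From JA = √151, JG = 9, AG = 5, by the inverse law of cosines:
  cos(∠AJG) = (JA² + JG² - AG²) / (2·JA·JG)
  ∠AJG = 20.63°

Step 11: From JG = 9, JM = √181, GM = 10, by the inverse law of cosines:
  cos(∠GJM) = (JG² + JM² - GM²) / (2·JG·JM)
  ∠GJM = 48.01°

Step 12: From AG = 5, AJ = √151, GJ = 9, by the inverse law of cosines:
  cos(∠GAJ) = (AG² + AJ² - GJ²) / (2·AG·AJ)
  ∠GAJ = 39.37°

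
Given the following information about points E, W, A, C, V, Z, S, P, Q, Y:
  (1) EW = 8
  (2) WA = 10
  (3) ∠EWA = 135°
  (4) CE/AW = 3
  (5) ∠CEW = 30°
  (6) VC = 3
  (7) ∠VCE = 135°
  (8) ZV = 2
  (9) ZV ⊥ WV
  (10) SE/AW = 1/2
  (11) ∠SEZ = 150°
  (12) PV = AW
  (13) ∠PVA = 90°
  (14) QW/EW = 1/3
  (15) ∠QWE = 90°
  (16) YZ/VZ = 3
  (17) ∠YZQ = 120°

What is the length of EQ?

From the given relations: QW = 1/3·EW = 1/3·8 ≈ 2.67.
Step 1: By the law of cosines on triangle EWQ: EQ² = 8² + 2.67² − 2·8·2.67·cos(90°) = 71.11, so EQ = 8/3·√10.

Therefore, the length of EQ = 8/3·√10.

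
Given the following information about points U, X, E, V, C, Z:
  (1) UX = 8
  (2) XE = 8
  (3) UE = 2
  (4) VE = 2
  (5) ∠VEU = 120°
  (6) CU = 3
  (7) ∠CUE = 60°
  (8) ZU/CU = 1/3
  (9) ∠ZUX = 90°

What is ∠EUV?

Step 1: By the law of cosines on triangle UEV: UV² = 2² + 2² − 2·2·2·cos(120°) = 12, so UV = 2·√3.
Step 2: By the inverse law of cosines on triangle EUV: cos(∠EUV) = (2² + (2·√3)² − 2²) / (2·2·2·√3) = 12/13.86 = 0.866, so ∠EUV = 30°.

Therefore, the measure of angle ∠EUV = 30°.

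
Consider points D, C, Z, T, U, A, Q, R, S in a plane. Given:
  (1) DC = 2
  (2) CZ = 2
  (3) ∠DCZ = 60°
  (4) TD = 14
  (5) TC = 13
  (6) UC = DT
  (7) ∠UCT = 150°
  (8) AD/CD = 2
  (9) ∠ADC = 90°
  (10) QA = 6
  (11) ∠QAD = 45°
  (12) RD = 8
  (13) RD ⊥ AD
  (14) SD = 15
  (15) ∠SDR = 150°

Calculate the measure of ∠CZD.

Step 1: By the law of cosines on triangle ZCD: ZD² = 2² + 2² − 2·2·2·cos(60°) = 4, so ZD = 2.
Step 2: By the inverse law of cosines on triangle CZD: cos(∠CZD) = (2² + 2² − 2²) / (2·2·2) = 4/8 = 0.5, so ∠CZD = 60°.

Therefore, the measure of angle ∠CZD = 60°.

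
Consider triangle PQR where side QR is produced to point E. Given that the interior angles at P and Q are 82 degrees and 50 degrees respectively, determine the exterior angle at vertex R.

The interior angle at R is 180 - 82 - 50 = 48 degrees.
The exterior angle and interior angle at R are supplementary:
Exterior angle = 180 - 48 = 132 degrees.

132 degrees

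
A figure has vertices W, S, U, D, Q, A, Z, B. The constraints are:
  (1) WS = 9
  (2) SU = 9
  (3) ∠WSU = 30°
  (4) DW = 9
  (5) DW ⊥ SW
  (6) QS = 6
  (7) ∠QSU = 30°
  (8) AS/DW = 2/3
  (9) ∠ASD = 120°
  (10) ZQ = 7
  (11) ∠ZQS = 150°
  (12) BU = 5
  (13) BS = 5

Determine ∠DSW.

Step 1: By the law of cosines on triangle SWD: SD² = 9² + 9² − 2·9·9·cos(90°) = 162, so SD = 9·√2.
Step 2: By the inverse law of cosines on triangle DSW: cos(∠DSW) = ((9·√2)² + 9² − 9²) / (2·9·√2·9) = 162/229.1 = 0.7071, so ∠DSW = 45°.

Therefore, the measure of angle ∠DSW = 45°.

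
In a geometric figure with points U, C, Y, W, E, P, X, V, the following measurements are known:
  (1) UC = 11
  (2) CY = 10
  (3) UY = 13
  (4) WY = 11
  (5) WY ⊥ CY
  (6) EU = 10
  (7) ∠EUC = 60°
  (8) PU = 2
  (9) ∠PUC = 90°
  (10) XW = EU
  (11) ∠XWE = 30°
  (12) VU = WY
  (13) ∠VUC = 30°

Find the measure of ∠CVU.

From the given relations: VU = WY = 11.
Step 1: By the law of cosines on triangle VUC: VC² = 11² + 11² − 2·11·11·cos(30°) = 32.42, so VC ≈ 5.69.
Step 2: By the inverse law of cosines on triangle CVU: cos(∠CVU) = (5.69² + 11² − 11²) / (2·5.69·11) = 32.42/125.27 = 0.2588, so ∠CVU = 75°.

Therefore, the measure of angle ∠CVU = 75°.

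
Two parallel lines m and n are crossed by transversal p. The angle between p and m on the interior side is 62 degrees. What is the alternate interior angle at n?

Alternate interior angles are equal: 62 degrees.

62 degrees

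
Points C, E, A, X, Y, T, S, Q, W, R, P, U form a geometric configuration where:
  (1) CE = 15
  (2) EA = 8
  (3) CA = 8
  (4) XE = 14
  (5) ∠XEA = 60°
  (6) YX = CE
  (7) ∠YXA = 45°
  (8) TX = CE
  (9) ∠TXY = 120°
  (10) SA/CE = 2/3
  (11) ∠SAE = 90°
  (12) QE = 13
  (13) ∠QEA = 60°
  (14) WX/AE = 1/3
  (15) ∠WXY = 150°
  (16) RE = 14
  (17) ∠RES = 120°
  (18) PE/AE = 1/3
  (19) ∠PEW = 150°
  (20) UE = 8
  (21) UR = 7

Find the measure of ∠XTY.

From the given relations: TX = CE = 15; YX = CE = 15.
Step 1: By the law of cosines on triangle TXY: TY² = 15² + 15² − 2·15·15·cos(120°) = 675, so TY = 15·√3.
Step 2: By the inverse law of cosines on triangle XTY: cos(∠XTY) = (15² + (15·√3)² − 15²) / (2·15·15·√3) = 675/779.42 = 0.866, so ∠XTY = 30°.

Therefore, the measure of angle ∠XTY = 30°.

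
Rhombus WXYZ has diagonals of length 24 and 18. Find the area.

The diagonals of a rhombus divide it into four right triangles.
Each triangle has legs 24/ 2 = 12 and 18/2 = 9, so each has area (1/2)*12*9 = 54.
Four such triangles give total area = (d1 * d2) / 2 = 216.

216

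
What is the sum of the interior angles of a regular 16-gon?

The sum of interior angles of an n-sided polygon is (n - 2) * 180.
For n = 16: (16 - 2) * 180 = 14 * 180 = 2520 degrees.

2520 degrees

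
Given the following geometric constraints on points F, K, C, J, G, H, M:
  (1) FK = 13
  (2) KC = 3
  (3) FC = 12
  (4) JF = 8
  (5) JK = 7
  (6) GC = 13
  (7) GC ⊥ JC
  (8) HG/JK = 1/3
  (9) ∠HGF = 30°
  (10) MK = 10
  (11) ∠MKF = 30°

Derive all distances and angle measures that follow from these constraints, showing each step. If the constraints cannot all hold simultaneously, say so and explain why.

The constraints are consistent.

From the given relations:
  HG = 1/3·JK = 1/3·7 ≈ 2.33

Step 1: From FK = 13, KM = 10, and ∠FKM = 30°, by the law of cosines:
  FM² = FK² + KM² - 2·FK·KM·cos(30°) = 169 + 100 - 225.2 = 43.83
  FM ≈ 6.62

Step 2: From FC = 12, FK = 13, CK = 3, by the inverse law of cosines:
  cos(∠CFK) = (FC² + FK² - CK²) / (2·FC·FK)
  ∠CFK = 13°

Step 3: From FJ = 8, FK = 13, JK = 7, by the inverse law of cosines:
  cos(∠JFK) = (FJ² + FK² - JK²) / (2·FJ·FK)
  ∠JFK = 27.8°

Step 4: From KC = 3, KF = 13, CF = 12, by the inverse law of cosines:
  cos(∠CKF) = (KC² + KF² - CF²) / (2·KC·KF)
  ∠CKF = 64.16°

Step 5: From KF = 13, KJ = 7, FJ = 8, by the inverse law of cosines:
  cos(∠FKJ) = (KF² + KJ² - FJ²) / (2·KF·KJ)
  ∠FKJ = 32.2°

Step 6: From CF = 12, CK = 3, FK = 13, by the inverse law of cosines:
  cos(∠FCK) = (CF² + CK² - FK²) / (2·CF·CK)
  ∠FCK = 102.84°

Step 7: From JF = 8, JK = 7, FK = 13, by the inverse law of cosines:
  cos(∠FJK) = (JF² + JK² - FK²) / (2·JF·JK)
  ∠FJK = 120°

Step 8: From FK = 13, FM = 6.62, KM = 10, by the inverse law of cosines:
  cos(∠KFM) = (FK² + FM² - KM²) / (2·FK·FM)
  ∠KFM = 49.04°

Step 9: From MF = 6.62, MK = 10, FK = 13, by the inverse law of cosines:
  cos(∠FMK) = (MF² + MK² - FK²) / (2·MF·MK)
  ∠FMK = 100.96°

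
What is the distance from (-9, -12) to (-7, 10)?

d = sqrt((2)^2 + (22)^2) = sqrt(488) = 2*sqrt(122)

2*sqrt(122)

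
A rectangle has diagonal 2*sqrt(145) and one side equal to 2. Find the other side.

Using the Pythagorean theorem: d^2 = a^2 + b^2
b^2 = d^2 - a^2
b^2 = 580 - 4
b^2 = 576
b = sqrt(576) = 24

24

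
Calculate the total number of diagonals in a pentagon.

The number of diagonals in an n-gon is n(n - 3)/2.
For n = 5: 5(5 - 3)/2 = 5 × 2 / 2 = 5.

5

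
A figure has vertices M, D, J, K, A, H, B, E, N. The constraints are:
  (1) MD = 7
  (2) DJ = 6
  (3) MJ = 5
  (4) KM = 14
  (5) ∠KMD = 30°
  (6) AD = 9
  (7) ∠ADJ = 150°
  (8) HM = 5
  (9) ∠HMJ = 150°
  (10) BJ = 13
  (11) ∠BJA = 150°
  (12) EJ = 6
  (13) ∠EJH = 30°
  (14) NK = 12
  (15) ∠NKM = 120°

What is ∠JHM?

Step 1: By the law of cosines on triangle HMJ: HJ² = 5² + 5² − 2·5·5·cos(150°) = 93.3, so HJ ≈ 9.66.
Step 2: By the inverse law of cosines on triangle JHM: cos(∠JHM) = (9.66² + 5² − 5²) / (2·9.66·5) = 93.3/96.59 = 0.9659, so ∠JHM = 15°.

Therefore, the measure of angle ∠JHM = 15°.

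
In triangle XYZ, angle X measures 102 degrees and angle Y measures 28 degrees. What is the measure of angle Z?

angle Z = 180 - 102 - 28 = 50 degrees.

50 degrees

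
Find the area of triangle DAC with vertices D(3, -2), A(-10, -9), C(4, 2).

Using the Shoelace formula for a triangle:
Area = (1/2)|x0(y1 - y2) + x1(y2 - y0) + x2(y0 - y1)|
Area = (1/2)|3(-9 - 2) + -10(2 - -2) + 4(-2 - -9)|
Area = (1/2)|-33 + -40 + 28|
Area = (1/2)|-45|
Area = (1/2)(45)
Area = 45/2

45/2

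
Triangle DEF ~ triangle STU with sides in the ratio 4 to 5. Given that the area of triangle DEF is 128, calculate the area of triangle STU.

The ratio of areas of similar triangles = (side ratio)^2.
Side ratio = 4:5, so area ratio = 16:25.
Area of STU / Area of DEF = 25/16
Area of STU = 128 * 25/16 = 200

200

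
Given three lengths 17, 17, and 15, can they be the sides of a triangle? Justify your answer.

For three segments to close into a triangle, no single side can be as long as the other two combined.
The longest side is 17, and 15 + 17 = 32 > 17.
A triangle can be formed.

Yes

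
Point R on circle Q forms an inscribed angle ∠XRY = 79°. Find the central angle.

The inscribed angle theorem states that a central angle is always twice any inscribed angle that subtends the same arc.
Since the inscribed angle is 79°, the central angle = 2 × 79° = 158°.

158°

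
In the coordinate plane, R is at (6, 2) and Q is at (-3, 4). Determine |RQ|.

d = sqrt((-9)^2 + (2)^2) = sqrt(85)

sqrt(85)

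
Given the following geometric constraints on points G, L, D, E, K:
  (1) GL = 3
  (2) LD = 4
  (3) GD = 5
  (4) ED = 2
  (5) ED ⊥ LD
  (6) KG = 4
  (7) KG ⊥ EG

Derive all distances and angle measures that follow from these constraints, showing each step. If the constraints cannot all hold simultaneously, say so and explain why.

The constraints are consistent.

Step 1: From LD = 4, DE = 2, and ∠LDE = 90°, by the law of cosines:
  LE² = LD² + DE² - 2·LD·DE·cos(90°) = 16 + 4 - 0 = 20
  LE = 2·√5

Step 2: From GD = 5, GL = 3, DL = 4, by the inverse law of cosines:
  cos(∠DGL) = (GD² + GL² - DL²) / (2·GD·GL)
  ∠DGL = 53.13°

Step 3: From LD = 4, LG = 3, DG = 5, by the inverse law of cosines:
  cos(∠DLG) = (LD² + LG² - DG²) / (2·LD·LG)
  ∠DLG = 90°

Step 4: From DG = 5, DL = 4, GL = 3, by the inverse law of cosines:
  cos(∠GDL) = (DG² + DL² - GL²) / (2·DG·DL)
  ∠GDL = 36.87°

Step 5: From LD = 4, LE = 2·√5, DE = 2, by the inverse law of cosines:
  cos(∠DLE) = (LD² + LE² - DE²) / (2·LD·LE)
  ∠DLE = 26.57°

Step 6: From ED = 2, EL = 2·√5, DL = 4, by the inverse law of cosines:
  cos(∠DEL) = (ED² + EL² - DL²) / (2·ED·EL)
  ∠DEL = 63.43°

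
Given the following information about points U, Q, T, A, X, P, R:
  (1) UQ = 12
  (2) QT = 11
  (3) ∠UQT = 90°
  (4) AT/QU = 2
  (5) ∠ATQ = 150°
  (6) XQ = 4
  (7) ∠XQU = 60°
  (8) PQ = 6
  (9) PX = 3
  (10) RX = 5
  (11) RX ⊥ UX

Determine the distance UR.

Step 1: By the law of cosines on triangle UQX: UX² = 12² + 4² − 2·12·4·cos(60°) = 112, so UX = 4·√7.
Step 2: By the law of cosines on triangle UXR: UR² = (4·√7)² + 5² − 2·4·√7·5·cos(90°) = 137, so UR = √137.

Therefore, the length of UR = √137.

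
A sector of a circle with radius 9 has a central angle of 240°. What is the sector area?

Sector area = πr² × θ/360
= π × 9² × 2/3
= π × 81 × 2/3
= 54*pi

54*pi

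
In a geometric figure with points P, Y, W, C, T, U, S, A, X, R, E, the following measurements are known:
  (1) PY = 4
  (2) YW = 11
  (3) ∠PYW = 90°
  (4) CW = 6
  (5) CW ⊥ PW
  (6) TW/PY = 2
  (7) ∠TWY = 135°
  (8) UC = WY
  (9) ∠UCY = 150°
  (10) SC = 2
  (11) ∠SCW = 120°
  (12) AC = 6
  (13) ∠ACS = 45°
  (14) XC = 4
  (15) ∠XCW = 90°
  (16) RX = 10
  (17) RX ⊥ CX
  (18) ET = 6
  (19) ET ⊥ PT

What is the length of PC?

Step 1: By the law of cosines on triangle PYW: PW² = 4² + 11² − 2·4·11·cos(90°) = 137, so PW = √137.
Step 2: By the law of cosines on triangle PWC: PC² = √137² + 6² − 2·√137·6·cos(90°) = 173, so PC = √173.

Therefore, the length of PC = √173.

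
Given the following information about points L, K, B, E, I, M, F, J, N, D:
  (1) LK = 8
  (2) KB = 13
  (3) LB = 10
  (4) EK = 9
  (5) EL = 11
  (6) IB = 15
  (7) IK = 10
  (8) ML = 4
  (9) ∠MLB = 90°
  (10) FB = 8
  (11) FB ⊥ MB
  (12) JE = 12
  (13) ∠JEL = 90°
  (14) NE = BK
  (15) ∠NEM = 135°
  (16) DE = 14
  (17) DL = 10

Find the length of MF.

Step 1: By the law of cosines on triangle BLM: BM² = 10² + 4² − 2·10·4·cos(90°) = 116, so BM = 2·√29.
Step 2: By the law of cosines on triangle MBF: MF² = (2·√29)² + 8² − 2·2·√29·8·cos(90°) = 180, so MF = 6·√5.

Therefore, the length of MF = 6·√5.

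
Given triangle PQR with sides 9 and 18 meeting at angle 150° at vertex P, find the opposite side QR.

By the law of cosines: QR^2 = PQ^2 + PR^2 - 2*PQ*PR*cos(P)
QR^2 = 9^2 + 18^2 - 2*9*18*cos(150°)
QR^2 = 81 + 324 - 324*(-sqrt(3)/2)
QR^2 = 162*sqrt(3) + 405
QR = 9*sqrt(2*sqrt(3) + 5)

9*sqrt(2*sqrt(3) + 5)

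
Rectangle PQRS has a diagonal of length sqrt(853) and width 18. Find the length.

The diagonal of a rectangle forms a right triangle with the two sides.
Rearranging the Pythagorean theorem: missing side = sqrt(d^2 - known^2).
= sqrt(853 - 324) = sqrt(529) = 23.

23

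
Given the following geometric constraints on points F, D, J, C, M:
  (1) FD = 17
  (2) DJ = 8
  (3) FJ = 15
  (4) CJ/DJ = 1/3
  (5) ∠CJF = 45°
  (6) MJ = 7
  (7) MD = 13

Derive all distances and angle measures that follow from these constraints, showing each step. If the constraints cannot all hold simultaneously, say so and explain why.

The constraints are consistent.

From the given relations:
  CJ = 1/3·DJ = 1/3·8 ≈ 2.67

Step 1: From FJ = 15, JC = 2.67, and ∠FJC = 45°, by the law of cosines:
  FC² = FJ² + JC² - 2·FJ·JC·cos(45°) = 225 + 7.111 - 56.57 = 175.5
  FC ≈ 13.25

Step 2: From FD = 17, FJ = 15, DJ = 8, by the inverse law of cosines:
  cos(∠DFJ) = (FD² + FJ² - DJ²) / (2·FD·FJ)
  ∠DFJ = 28.07°

Step 3: From DF = 17, DJ = 8, FJ = 15, by the inverse law of cosines:
  cos(∠FDJ) = (DF² + DJ² - FJ²) / (2·DF·DJ)
  ∠FDJ = 61.93°

Step 4: From DJ = 8, DM = 13, JM = 7, by the inverse law of cosines:
  cos(∠JDM) = (DJ² + DM² - JM²) / (2·DJ·DM)
  ∠JDM = 27.8°

Step 5: From JD = 8, JF = 15, DF = 17, by the inverse law of cosines:
  cos(∠DJF) = (JD² + JF² - DF²) / (2·JD·JF)
  ∠DJF = 90°

Step 6: From JD = 8, JM = 7, DM = 13, by the inverse law of cosines:
  cos(∠DJM) = (JD² + JM² - DM²) / (2·JD·JM)
  ∠DJM = 120°

Step 7: From MD = 13, MJ = 7, DJ = 8, by the inverse law of cosines:
  cos(∠DMJ) = (MD² + MJ² - DJ²) / (2·MD·MJ)
  ∠DMJ = 32.2°

Step 8: From FC = 13.25, FJ = 15, CJ = 2.67, by the inverse law of cosines:
  cos(∠CFJ) = (FC² + FJ² - CJ²) / (2·FC·FJ)
  ∠CFJ = 8.18°

Step 9: From CF = 13.25, CJ = 2.67, FJ = 15, by the inverse law of cosines:
  cos(∠FCJ) = (CF² + CJ² - FJ²) / (2·CF·CJ)
  ∠FCJ = 126.82°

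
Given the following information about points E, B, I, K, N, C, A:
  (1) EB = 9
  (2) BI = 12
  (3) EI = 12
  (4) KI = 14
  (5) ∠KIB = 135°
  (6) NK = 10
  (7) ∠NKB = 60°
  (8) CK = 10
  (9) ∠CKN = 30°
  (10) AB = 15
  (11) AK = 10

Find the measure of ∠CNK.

Step 1: By the law of cosines on triangle NKC: NC² = 10² + 10² − 2·10·10·cos(30°) = 26.79, so NC ≈ 5.18.
Step 2: By the inverse law of cosines on triangle CNK: cos(∠CNK) = (5.18² + 10² − 10²) / (2·5.18·10) = 26.79/103.53 = 0.2588, so ∠CNK = 75°.

Therefore, the measure of angle ∠CNK = 75°.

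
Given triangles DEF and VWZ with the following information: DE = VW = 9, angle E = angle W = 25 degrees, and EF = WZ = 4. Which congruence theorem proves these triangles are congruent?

The given information matches SAS: Two pairs of corresponding sides and the included angle are equal (Side-Angle-Side).

SAS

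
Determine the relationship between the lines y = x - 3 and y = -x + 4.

Slope of line 1: m1 = 1
Slope of line 2: m2 = -1
m1 * m2 = -1, so perpendicular.

Perpendicular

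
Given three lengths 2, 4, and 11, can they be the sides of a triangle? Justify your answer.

No.
The triangle inequality is violated: 2 + 4 = 6 ≤ 11.
These lengths cannot form a triangle.

No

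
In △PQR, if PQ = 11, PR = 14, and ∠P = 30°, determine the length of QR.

By the law of cosines: QR^2 = PQ^2 + PR^2 - 2*PQ*PR*cos(P)
QR^2 = 11^2 + 14^2 - 2*11*14*cos(30°)
QR^2 = 121 + 196 - 308*(sqrt(3)/2)
QR^2 = 317 - 154*sqrt(3)
QR = sqrt(317 - 154*sqrt(3))

sqrt(317 - 154*sqrt(3))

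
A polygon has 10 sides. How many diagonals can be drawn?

Total line segments between 10 vertices = C(10,2) = 45.
Subtract the 10 sides: 45 - 10 = 35 diagonals.

35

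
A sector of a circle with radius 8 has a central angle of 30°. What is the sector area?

The full circle has area πr² = π(8)² = 64*pi.
The sector covers 30° out of 360°, a fraction of 1/12.
Sector area = 64*pi × 1/12 = 16*pi/3.

16*pi/3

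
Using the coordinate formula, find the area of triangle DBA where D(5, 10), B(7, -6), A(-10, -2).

Shoelace: Area = (1/2)|5(-6--2) + 7(-2-10) + -10(10--6)| = (1/2)(264) = 132

132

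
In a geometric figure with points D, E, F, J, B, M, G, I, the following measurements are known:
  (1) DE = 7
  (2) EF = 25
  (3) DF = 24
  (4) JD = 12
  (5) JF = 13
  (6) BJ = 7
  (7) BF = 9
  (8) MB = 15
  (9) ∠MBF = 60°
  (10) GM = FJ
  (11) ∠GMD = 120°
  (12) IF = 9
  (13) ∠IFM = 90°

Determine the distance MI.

Step 1: By the law of cosines on triangle FBM: FM² = 9² + 15² − 2·9·15·cos(60°) = 171, so FM = 3·√19.
Step 2: By the law of cosines on triangle MFI: MI² = (3·√19)² + 9² − 2·3·√19·9·cos(90°) = 252, so MI = 6·√7.

Therefore, the length of MI = 6·√7.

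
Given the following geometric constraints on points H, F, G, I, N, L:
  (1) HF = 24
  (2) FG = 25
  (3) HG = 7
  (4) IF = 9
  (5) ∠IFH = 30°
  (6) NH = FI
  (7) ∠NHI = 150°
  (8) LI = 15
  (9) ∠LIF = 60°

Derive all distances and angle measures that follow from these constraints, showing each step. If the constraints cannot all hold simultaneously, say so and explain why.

The constraints are consistent.

From the given relations:
  NH = FI = 9

Step 1: From HF = 24, FI = 9, and ∠HFI = 30°, by the law of cosines:
  HI² = HF² + FI² - 2·HF·FI·cos(30°) = 576 + 81 - 374.1 = 282.9
  HI ≈ 16.82

Step 2: From FI = 9, IL = 15, and ∠FIL = 60°, by the law of cosines:
  FL² = FI² + IL² - 2·FI·IL·cos(60°) = 81 + 225 - 135 = 171
  FL = 3·√19

Step 3: From HF = 24, HG = 7, FG = 25, by the inverse law of cosines:
  cos(∠FHG) = (HF² + HG² - FG²) / (2·HF·HG)
  ∠FHG = 90°

Step 4: From FG = 25, FH = 24, GH = 7, by the inverse law of cosines:
  cos(∠GFH) = (FG² + FH² - GH²) / (2·FG·FH)
  ∠GFH = 16.26°

Step 5: From GF = 25, GH = 7, FH = 24, by the inverse law of cosines:
  cos(∠FGH) = (GF² + GH² - FH²) / (2·GF·GH)
  ∠FGH = 73.74°

Step 6: From IH = 16.82, HN = 9, and ∠IHN = 150°, by the law of cosines:
  IN² = IH² + HN² - 2·IH·HN·cos(150°) = 282.9 + 81 + 262.2 = 626.1
  IN ≈ 25.02

Step 7: From HF = 24, HI = 16.82, FI = 9, by the inverse law of cosines:
  cos(∠FHI) = (HF² + HI² - FI²) / (2·HF·HI)
  ∠FHI = 15.52°

Step 8: From FI = 9, FL = 3·√19, IL = 15, by the inverse law of cosines:
  cos(∠IFL) = (FI² + FL² - IL²) / (2·FI·FL)
  ∠IFL = 83.41°

Step 9: From IF = 9, IH = 16.82, FH = 24, by the inverse law of cosines:
  cos(∠FIH) = (IF² + IH² - FH²) / (2·IF·IH)
  ∠FIH = 134.48°

Step 10: From LF = 3·√19, LI = 15, FI = 9, by the inverse law of cosines:
  cos(∠FLI) = (LF² + LI² - FI²) / (2·LF·LI)
  ∠FLI = 36.59°

Step 11: From IH = 16.82, IN = 25.02, HN = 9, by the inverse law of cosines:
  cos(∠HIN) = (IH² + IN² - HN²) / (2·IH·IN)
  ∠HIN = 10.36°

Step 12: From NH = 9, NI = 25.02, HI = 16.82, by the inverse law of cosines:
  cos(∠HNI) = (NH² + NI² - HI²) / (2·NH·NI)
  ∠HNI = 19.64°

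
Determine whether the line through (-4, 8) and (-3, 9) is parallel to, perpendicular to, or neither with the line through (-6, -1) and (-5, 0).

Slope of line 1: m1 = (9 - 8)/(-3 - -4) = 1/1 = 1
Slope of line 2: m2 = (0 - -1)/(-5 - -6) = 1/1 = 1
Two lines are parallel if and only if they have equal slopes (or both are vertical).
Here m1 = m2 = 1, confirming the lines are parallel.

Parallel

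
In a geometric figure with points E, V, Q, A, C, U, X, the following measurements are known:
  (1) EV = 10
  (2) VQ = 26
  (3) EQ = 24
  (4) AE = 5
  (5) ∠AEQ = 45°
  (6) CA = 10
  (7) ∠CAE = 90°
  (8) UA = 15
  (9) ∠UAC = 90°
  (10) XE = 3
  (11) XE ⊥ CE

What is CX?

Step 1: By the law of cosines on triangle EAC: EC² = 5² + 10² − 2·5·10·cos(90°) = 125, so EC = 5·√5.
Step 2: By the law of cosines on triangle CEX: CX² = (5·√5)² + 3² − 2·5·√5·3·cos(90°) = 134, so CX = √134.

Therefore, the length of CX = √134.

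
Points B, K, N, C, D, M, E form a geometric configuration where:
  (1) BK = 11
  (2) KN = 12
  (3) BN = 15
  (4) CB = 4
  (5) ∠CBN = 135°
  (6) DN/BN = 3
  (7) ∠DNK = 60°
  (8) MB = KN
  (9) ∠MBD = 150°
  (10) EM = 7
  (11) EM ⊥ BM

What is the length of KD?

From the given relations: DN = 3·BN = 3·15 = 45.
Step 1: By the law of cosines on triangle KND: KD² = 12² + 45² − 2·12·45·cos(60°) = 1629, so KD = 3·√181.

Therefore, the length of KD = 3·√181.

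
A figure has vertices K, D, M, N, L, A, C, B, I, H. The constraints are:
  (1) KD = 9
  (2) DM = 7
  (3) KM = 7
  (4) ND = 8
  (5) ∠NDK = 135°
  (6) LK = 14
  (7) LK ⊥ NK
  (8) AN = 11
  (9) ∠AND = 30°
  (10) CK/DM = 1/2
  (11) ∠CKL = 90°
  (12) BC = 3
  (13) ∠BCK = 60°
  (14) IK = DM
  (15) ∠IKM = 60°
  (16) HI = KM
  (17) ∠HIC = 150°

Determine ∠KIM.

From the given relations: IK = DM = 7.
Step 1: By the law of cosines on triangle IKM: IM² = 7² + 7² − 2·7·7·cos(60°) = 49, so IM = 7.
Step 2: By the inverse law of cosines on triangle KIM: cos(∠KIM) = (7² + 7² − 7²) / (2·7·7) = 49/98 = 0.5, so ∠KIM = 60°.

Therefore, the measure of angle ∠KIM = 60°.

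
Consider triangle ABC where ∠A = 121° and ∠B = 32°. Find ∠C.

Let angle C = x. Then 121 + 32 + x = 180.
x = 180 - 153 = 27 degrees.

27 degrees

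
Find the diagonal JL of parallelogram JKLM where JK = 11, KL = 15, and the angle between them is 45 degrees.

The diagonal of a parallelogram can be found by treating two adjacent sides and the diagonal as a triangle.
Applying the law of cosines with sides 11, 15 and included angle 45°:
d^2 = 121 + 225 - 330*cos(45°) = 346 - 165*sqrt(2)
d = sqrt(346 - 165*sqrt(2))

sqrt(346 - 165*sqrt(2))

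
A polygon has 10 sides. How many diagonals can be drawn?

Total line segments between 10 vertices = C(10,2) = 45.
Subtract the 10 sides: 45 - 10 = 35 diagonals.

35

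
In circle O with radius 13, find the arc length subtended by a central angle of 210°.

The full circumference is 2πr = 2π(13) = 26*pi.
The arc spans 210° out of 360°, which is a fraction of 7/12.
Arc length = 26*pi × 7/12 = 91*pi/6.

91*pi/6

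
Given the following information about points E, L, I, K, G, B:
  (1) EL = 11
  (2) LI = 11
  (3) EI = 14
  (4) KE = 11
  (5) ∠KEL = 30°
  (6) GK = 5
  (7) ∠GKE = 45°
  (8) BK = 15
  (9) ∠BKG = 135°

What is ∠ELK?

Step 1: By the law of cosines on triangle LEK: LK² = 11² + 11² − 2·11·11·cos(30°) = 32.42, so LK ≈ 5.69.
Step 2: By the inverse law of cosines on triangle ELK: cos(∠ELK) = (11² + 5.69² − 11²) / (2·11·5.69) = 32.42/125.27 = 0.2588, so ∠ELK = 75°.

Therefore, the measure of angle ∠ELK = 75°.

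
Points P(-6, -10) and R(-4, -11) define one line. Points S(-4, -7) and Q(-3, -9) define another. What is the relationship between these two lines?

Slope of line 1: m1 = (-11 - -10)/(-4 - -6) = -1/2 = -1/2
Slope of line 2: m2 = (-9 - -7)/(-3 - -4) = -2/1 = -2
m1 != m2 and m1*m2 = 1 != -1. Neither.

Neither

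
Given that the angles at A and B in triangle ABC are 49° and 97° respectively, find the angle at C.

Let angle C = x. Then 49 + 97 + x = 180.
x = 180 - 146 = 34 degrees.

34 degrees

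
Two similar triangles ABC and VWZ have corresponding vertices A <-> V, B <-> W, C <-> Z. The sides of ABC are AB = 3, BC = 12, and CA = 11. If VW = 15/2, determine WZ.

Since the triangles are similar, the ratio of corresponding sides is constant.
Scale factor k = VW / AB = 15/2 / 3 = 5/2
WZ = k * BC = 5/2 * 12 = 30

30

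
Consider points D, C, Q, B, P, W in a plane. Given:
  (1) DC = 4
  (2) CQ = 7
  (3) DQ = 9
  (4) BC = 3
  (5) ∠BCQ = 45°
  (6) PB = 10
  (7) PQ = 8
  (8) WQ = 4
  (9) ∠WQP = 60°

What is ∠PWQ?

Step 1: By the law of cosines on triangle WQP: WP² = 4² + 8² − 2·4·8·cos(60°) = 48, so WP = 4·√3.
Step 2: By the inverse law of cosines on triangle PWQ: cos(∠PWQ) = ((4·√3)² + 4² − 8²) / (2·4·√3·4) = 0/55.43 = 0, so ∠PWQ = 90°.

Therefore, the measure of angle ∠PWQ = 90°.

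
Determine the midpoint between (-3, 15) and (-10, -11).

The midpoint is the point halfway along the segment.
Move half the horizontal distance: -3 + (-10 - -3)/2 = -3 + -7/2 = -13/2
Move half the vertical distance: 15 + (-11 - 15)/2 = 15 + -26/2 = 2
Midpoint = (-13/2, 2)

(-13/2, 2)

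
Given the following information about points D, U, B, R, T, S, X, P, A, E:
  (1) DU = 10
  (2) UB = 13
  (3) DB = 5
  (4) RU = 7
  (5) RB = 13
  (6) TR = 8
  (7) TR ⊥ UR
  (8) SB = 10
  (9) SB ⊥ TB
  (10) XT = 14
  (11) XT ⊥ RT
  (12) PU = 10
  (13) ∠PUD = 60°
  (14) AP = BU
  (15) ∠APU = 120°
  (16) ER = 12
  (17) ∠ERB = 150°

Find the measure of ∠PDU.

Step 1: By the law of cosines on triangle DUP: DP² = 10² + 10² − 2·10·10·cos(60°) = 100, so DP = 10.
Step 2: By the inverse law of cosines on triangle PDU: cos(∠PDU) = (10² + 10² − 10²) / (2·10·10) = 100/200 = 0.5, so ∠PDU = 60°.

Therefore, the measure of angle ∠PDU = 60°.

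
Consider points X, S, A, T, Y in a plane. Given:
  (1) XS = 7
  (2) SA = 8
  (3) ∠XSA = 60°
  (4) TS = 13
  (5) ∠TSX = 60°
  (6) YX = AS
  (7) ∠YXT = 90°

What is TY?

From the given relations: YX = AS = 8.
Step 1: By the law of cosines on triangle XST: XT² = 7² + 13² − 2·7·13·cos(60°) = 127, so XT = √127.
Step 2: By the law of cosines on triangle TXY: TY² = √127² + 8² − 2·√127·8·cos(90°) = 191, so TY = √191.

Therefore, the length of TY = √191.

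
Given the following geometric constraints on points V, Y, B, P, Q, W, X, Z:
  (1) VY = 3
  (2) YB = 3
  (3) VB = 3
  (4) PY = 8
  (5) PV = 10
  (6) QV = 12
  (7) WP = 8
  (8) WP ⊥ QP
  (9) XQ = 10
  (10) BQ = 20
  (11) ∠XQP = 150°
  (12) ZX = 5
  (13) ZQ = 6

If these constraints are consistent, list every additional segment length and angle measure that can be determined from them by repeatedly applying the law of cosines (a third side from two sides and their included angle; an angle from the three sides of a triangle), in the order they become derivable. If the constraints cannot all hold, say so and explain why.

These constraints are not satisfiable: by the triangle inequality in triangle VBQ, (3) VB = 3 and (6) QV = 12 force BQ ≤ 3 + 12 = 15, but (10) says BQ = 20. No planar figure meets all of them, so nothing further can be derived.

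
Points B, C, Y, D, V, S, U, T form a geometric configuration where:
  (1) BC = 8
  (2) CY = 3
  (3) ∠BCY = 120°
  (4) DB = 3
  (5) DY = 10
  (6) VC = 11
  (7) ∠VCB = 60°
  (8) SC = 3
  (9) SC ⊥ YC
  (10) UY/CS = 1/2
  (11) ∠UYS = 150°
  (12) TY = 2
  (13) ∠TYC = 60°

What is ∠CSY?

Step 1: By the law of cosines on triangle SCY: SY² = 3² + 3² − 2·3·3·cos(90°) = 18, so SY = 3·√2.
Step 2: By the inverse law of cosines on triangle CSY: cos(∠CSY) = (3² + (3·√2)² − 3²) / (2·3·3·√2) = 18/25.46 = 0.7071, so ∠CSY = 45°.

Therefore, the measure of angle ∠CSY = 45°.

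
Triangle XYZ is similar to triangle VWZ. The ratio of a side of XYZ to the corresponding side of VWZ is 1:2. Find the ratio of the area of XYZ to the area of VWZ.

The ratio of areas of similar triangles equals the square of the side ratio.
Side ratio = 1:2
Area ratio = (1/2)^2 = 1/4 = 1:4

1:4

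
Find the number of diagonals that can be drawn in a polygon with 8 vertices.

Total line segments between 8 vertices = C(8,2) = 28.
Subtract the 8 sides: 28 - 8 = 20 diagonals.

20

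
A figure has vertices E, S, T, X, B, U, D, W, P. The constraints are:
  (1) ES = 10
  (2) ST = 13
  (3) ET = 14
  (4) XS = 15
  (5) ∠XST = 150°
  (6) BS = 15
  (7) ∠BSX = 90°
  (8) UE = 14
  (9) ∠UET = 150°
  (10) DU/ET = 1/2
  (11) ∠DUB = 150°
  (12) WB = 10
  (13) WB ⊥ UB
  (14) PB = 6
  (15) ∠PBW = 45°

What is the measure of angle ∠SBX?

Step 1: By the law of cosines on triangle BSX: BX² = 15² + 15² − 2·15·15·cos(90°) = 450, so BX = 15·√2.
Step 2: By the inverse law of cosines on triangle SBX: cos(∠SBX) = (15² + (15·√2)² − 15²) / (2·15·15·√2) = 450/636.4 = 0.7071, so ∠SBX = 45°.

Therefore, the measure of angle ∠SBX = 45°.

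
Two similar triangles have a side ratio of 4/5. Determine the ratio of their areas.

Area ratio = (side ratio)^2 = (4/5)^2 = 16:25.

16:25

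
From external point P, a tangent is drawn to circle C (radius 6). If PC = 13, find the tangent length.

Let T be the point of tangency. Then CT ⊥ PT (radius ⊥ tangent).
In right triangle CTP: CP² = CT² + PT²
13² = 6² + PT²
PT² = 133, PT = sqrt(133)

sqrt(133)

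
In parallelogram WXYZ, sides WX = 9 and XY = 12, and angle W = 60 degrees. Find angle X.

Opposite sides of a parallelogram are parallel, so consecutive angles form co-interior angles on a transversal.
Co-interior angles sum to 180°, giving angle X = 180 - 60 = 120 degrees.

120 degrees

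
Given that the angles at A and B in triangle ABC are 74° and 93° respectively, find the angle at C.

The interior angles sum to 180°: angle C = 180 - 74 - 93 = 13°.
The triangle is obtuse (angles 74°, 93°, 13°).

13 degrees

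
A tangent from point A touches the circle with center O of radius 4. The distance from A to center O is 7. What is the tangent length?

Let T be the point of tangency. Then OT ⊥ AT (radius ⊥ tangent).
In right triangle OTA: OA² = OT² + AT²
7² = 4² + AT²
AT² = 33, AT = sqrt(33)

sqrt(33)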